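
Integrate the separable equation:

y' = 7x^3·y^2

Separating variables and integrating:
-1/y = 7x^4/4 + C

General solution: y^-1 = (-7/4)x^4 + C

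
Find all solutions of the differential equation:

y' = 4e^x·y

Separating variables and integrating:
ln|y| = 4e^x + C

General solution: y = Ce^(4e^x)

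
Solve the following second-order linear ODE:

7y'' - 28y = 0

Characteristic equation: 7r² - 28 = 0
Divide by 7: r² - 4 = 0
Roots: r = 2, -2 (distinct real)
General solution: y = C₁e^(2x) + C₂e^(-2x)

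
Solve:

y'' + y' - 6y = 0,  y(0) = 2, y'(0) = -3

General solution: y = C₁e^(2x) + C₂e^(-3x)
Applying ICs: C₁ = 3/5, C₂ = 7/5
Particular solution: y = (3/5)e^(2x) + (7/5)e^(-3x)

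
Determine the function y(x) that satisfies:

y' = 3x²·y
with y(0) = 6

General solution: y = Ce^(x³)
Applying IC y(0) = 6:
Particular solution: y = 6e^(x³)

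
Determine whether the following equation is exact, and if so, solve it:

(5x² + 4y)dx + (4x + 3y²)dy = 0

Verify exactness: ∂M/∂y = ∂N/∂x ✓
Find F(x,y) such that ∂F/∂x = M, ∂F/∂y = N
Solution: 5x³/3 + 4xy + y³ = C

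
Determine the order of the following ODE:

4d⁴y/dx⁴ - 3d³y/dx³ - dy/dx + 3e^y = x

The order is 4 (highest derivative is of order 4).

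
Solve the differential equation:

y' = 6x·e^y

Separating variables and integrating:
-e^(-y) = 3x² + C

General solution: y = -ln(C - 3x²)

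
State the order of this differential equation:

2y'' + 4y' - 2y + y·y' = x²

The order is 2 (highest derivative is of order 2).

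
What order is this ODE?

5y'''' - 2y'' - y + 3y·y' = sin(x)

The order is 4 (highest derivative is of order 4).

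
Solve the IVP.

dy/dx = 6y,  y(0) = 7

General solution: y = Ce^(6x)
Applying IC y(0) = 7:
Particular solution: y = 7e^(6x)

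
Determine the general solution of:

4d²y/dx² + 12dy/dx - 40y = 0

Characteristic equation: 4r² + 12r - 40 = 0
Divide by 4: r² + 3r - 10 = 0
Roots: r = 2, -5 (distinct real)
General solution: y = C₁e^(2x) + C₂e^(-5x)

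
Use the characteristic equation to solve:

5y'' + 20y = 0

Characteristic equation: 5r² + 20 = 0
Divide by 5: r² + 4 = 0
Roots: r = ±2i (complex conjugates)
General solution: y = C₁cos(2x) + C₂sin(2x)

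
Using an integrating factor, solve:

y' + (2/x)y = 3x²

Using integrating factor method:

General solution: y = (3/5)x^3 + Cx^(-2)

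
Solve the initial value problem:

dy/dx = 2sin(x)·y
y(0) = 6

General solution: y = Ce^(-2cos(x))
Applying IC y(0) = 6:
Particular solution: y = 6e^(2(1-cos(x)))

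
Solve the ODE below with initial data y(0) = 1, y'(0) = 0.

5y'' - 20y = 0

General solution: y = C₁e^(2x) + C₂e^(-2x)
Applying ICs: C₁ = 1/2, C₂ = 1/2
Particular solution: y = (1/2)e^(2x) + (1/2)e^(-2x)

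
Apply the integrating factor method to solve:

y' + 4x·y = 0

Using integrating factor method:

General solution: y = Ce^(-2x^2)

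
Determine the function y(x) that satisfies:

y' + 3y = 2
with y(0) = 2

General solution: y = 2/3 + Ce^(-3x)
Applying y(0) = 2: C = 2 - 2/3 = 4/3
Particular solution: y = 2/3 + (4/3)e^(-3x)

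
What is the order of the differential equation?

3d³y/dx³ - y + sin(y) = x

The order is 3 (highest derivative is of order 3).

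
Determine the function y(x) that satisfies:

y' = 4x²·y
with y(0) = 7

General solution: y = Ce^(4x³/3)
Applying IC y(0) = 7:
Particular solution: y = 7e^(4x³/3)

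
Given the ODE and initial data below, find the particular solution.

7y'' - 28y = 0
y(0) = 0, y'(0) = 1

General solution: y = C₁e^(2x) + C₂e^(-2x)
Applying ICs: C₁ = 1/4, C₂ = -1/4
Particular solution: y = (1/4)e^(2x) - (1/4)e^(-2x)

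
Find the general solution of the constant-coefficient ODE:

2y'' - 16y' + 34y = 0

Characteristic equation: 2r² - 16r + 34 = 0
Divide by 2: r² - 8r + 17 = 0
Roots: r = 4 ± i (complex conjugates)
General solution: y = e^(4x)(C₁cos(x) + C₂sin(x))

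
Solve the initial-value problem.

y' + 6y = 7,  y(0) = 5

General solution: y = 7/6 + Ce^(-6x)
Applying y(0) = 5: C = 5 - 7/6 = 23/6
Particular solution: y = 7/6 + (23/6)e^(-6x)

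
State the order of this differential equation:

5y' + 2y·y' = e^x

The order is 1 (highest derivative is of order 1).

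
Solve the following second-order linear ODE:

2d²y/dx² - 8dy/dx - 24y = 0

Characteristic equation: 2r² - 8r - 24 = 0
Divide by 2: r² - 4r - 12 = 0
Roots: r = 6, -2 (distinct real)
General solution: y = C₁e^(6x) + C₂e^(-2x)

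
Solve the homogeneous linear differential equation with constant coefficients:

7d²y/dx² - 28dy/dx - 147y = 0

Characteristic equation: 7r² - 28r - 147 = 0
Divide by 7: r² - 4r - 21 = 0
Roots: r = 7, -3 (distinct real)
General solution: y = C₁e^(7x) + C₂e^(-3x)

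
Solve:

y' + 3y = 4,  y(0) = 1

General solution: y = 4/3 + Ce^(-3x)
Applying y(0) = 1: C = 1 - 4/3 = -1/3
Particular solution: y = 4/3 - (1/3)e^(-3x)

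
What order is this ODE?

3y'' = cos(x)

The order is 2 (highest derivative is of order 2).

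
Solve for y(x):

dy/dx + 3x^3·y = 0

Using integrating factor method:

General solution: y = Ce^(-3x^4/4)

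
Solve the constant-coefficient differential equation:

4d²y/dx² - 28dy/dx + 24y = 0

Characteristic equation: 4r² - 28r + 24 = 0
Divide by 4: r² - 7r + 6 = 0
Roots: r = 1, 6 (distinct real)
General solution: y = C₁e^x + C₂e^(6x)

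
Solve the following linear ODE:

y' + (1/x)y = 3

Using integrating factor method:

General solution: y = (3/2)x + C/x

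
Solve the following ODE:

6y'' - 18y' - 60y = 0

Characteristic equation: 6r² - 18r - 60 = 0
Divide by 6: r² - 3r - 10 = 0
Roots: r = 5, -2 (distinct real)
General solution: y = C₁e^(5x) + C₂e^(-2x)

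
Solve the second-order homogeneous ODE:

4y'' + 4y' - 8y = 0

Characteristic equation: 4r² + 4r - 8 = 0
Divide by 4: r² + r - 2 = 0
Roots: r = 1, -2 (distinct real)
General solution: y = C₁e^x + C₂e^(-2x)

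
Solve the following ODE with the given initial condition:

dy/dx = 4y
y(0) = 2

General solution: y = Ce^(4x)
Applying IC y(0) = 2:
Particular solution: y = 2e^(4x)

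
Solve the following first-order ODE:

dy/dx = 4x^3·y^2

Separating variables and integrating:
-1/y = x^4 + C

General solution: y^-1 = -x^4 + C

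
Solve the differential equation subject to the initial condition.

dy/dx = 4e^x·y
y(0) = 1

General solution: y = Ce^(4e^x)
Applying IC y(0) = 1:
Particular solution: y = e^(4(e^x - 1))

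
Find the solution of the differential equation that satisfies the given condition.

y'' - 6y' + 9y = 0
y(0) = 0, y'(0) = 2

General solution: y = (C₁ + C₂x)e^(3x)
Repeated root r = 3
Applying ICs: C₁ = 0, C₂ = 2
Particular solution: y = 2xe^(3x)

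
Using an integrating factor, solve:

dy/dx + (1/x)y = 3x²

Using integrating factor method:

General solution: y = (3/4)x^3 + C/x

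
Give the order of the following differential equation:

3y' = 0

The order is 1 (highest derivative is of order 1).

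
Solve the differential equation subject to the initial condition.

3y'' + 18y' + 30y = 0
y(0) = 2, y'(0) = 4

General solution: y = e^(-3x)(C₁cos(x) + C₂sin(x))
Complex roots r = -3 ± i
Applying ICs: C₁ = 2, C₂ = 10
Particular solution: y = e^(-3x)(2cos(x) + 10sin(x))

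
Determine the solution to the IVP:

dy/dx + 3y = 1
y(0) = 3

General solution: y = 1/3 + Ce^(-3x)
Applying y(0) = 3: C = 3 - 1/3 = 8/3
Particular solution: y = 1/3 + (8/3)e^(-3x)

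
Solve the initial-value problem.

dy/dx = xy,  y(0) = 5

General solution: y = Ce^(x²/2)
Applying IC y(0) = 5:
Particular solution: y = 5e^(x²/2)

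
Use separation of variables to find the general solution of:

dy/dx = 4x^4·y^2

Separating variables and integrating:
-1/y = 4x^5/5 + C

General solution: y^-1 = (-4/5)x^5 + C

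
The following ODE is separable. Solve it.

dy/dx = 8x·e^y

Separating variables and integrating:
-e^(-y) = 4x² + C

General solution: y = -ln(C - 4x²)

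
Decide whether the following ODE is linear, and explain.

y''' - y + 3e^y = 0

Nonlinear (e^y is nonlinear in y)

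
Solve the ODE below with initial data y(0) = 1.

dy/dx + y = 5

General solution: y = 5 + Ce^(-x)
Applying y(0) = 1: C = 1 - 5 = -4
Particular solution: y = 5 - 4e^(-x)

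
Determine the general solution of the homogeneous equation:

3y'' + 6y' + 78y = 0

Characteristic equation: 3r² + 6r + 78 = 0
Divide by 3: r² + 2r + 26 = 0
Roots: r = -1 ± 5i (complex conjugates)
General solution: y = e^(-x)(C₁cos(5x) + C₂sin(5x))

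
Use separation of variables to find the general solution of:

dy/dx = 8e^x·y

Separating variables and integrating:
ln|y| = 8e^x + C

General solution: y = Ce^(8e^x)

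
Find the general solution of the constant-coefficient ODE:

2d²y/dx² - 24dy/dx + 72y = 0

Characteristic equation: 2r² - 24r + 72 = 0
Divide by 2: r² - 12r + 36 = 0
Factored: (r - 6)² = 0
Repeated root: r = 6
General solution: y = (C₁ + C₂x)e^(6x)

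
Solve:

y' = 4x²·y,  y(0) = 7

General solution: y = Ce^(4x³/3)
Applying IC y(0) = 7:
Particular solution: y = 7e^(4x³/3)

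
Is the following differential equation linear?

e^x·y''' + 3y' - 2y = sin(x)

Yes. Linear (y and its derivatives appear to the first power only, no products of y terms)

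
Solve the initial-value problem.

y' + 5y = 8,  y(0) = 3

General solution: y = 8/5 + Ce^(-5x)
Applying y(0) = 3: C = 3 - 8/5 = 7/5
Particular solution: y = 8/5 + (7/5)e^(-5x)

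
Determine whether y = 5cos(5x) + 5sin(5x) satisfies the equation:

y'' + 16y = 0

Verification:
y'' = -125cos(5x) - 125sin(5x)
y'' + 16y ≠ 0 (frequency mismatch: got 25 instead of 16)

No, it is not a solution.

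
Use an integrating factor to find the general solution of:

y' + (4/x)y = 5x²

Using integrating factor method:

General solution: y = (5/7)x^3 + Cx^(-4)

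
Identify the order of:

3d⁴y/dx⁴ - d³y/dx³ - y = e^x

The order is 4 (highest derivative is of order 4).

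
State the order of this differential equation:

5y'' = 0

The order is 2 (highest derivative is of order 2).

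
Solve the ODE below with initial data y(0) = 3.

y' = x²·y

General solution: y = Ce^(x³/3)
Applying IC y(0) = 3:
Particular solution: y = 3e^(x³/3)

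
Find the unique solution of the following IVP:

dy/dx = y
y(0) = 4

General solution: y = Ce^x
Applying IC y(0) = 4:
Particular solution: y = 4e^x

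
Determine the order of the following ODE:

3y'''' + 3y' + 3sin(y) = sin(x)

The order is 4 (highest derivative is of order 4).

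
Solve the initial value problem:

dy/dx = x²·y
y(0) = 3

General solution: y = Ce^(x³/3)
Applying IC y(0) = 3:
Particular solution: y = 3e^(x³/3)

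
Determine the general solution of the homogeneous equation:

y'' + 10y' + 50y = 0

Characteristic equation: r² + 10r + 50 = 0
Roots: r = -5 ± 5i (complex conjugates)
General solution: y = e^(-5x)(C₁cos(5x) + C₂sin(5x))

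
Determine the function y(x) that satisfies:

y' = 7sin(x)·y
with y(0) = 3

General solution: y = Ce^(-7cos(x))
Applying IC y(0) = 3:
Particular solution: y = 3e^(7(1-cos(x)))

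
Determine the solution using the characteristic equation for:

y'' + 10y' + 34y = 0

Characteristic equation: r² + 10r + 34 = 0
Roots: r = -5 ± 3i (complex conjugates)
General solution: y = e^(-5x)(C₁cos(3x) + C₂sin(3x))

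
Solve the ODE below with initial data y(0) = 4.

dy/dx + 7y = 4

General solution: y = 4/7 + Ce^(-7x)
Applying y(0) = 4: C = 4 - 4/7 = 24/7
Particular solution: y = 4/7 + (24/7)e^(-7x)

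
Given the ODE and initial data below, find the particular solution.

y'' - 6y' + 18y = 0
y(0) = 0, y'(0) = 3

General solution: y = e^(3x)(C₁cos(3x) + C₂sin(3x))
Complex roots r = 3 ± 3i
Applying ICs: C₁ = 0, C₂ = 1
Particular solution: y = e^(3x)(sin(3x))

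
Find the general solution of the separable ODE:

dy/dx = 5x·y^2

Separating variables and integrating:
-1/y = 5x^2/2 + C

General solution: y^-1 = (-5/2)x^2 + C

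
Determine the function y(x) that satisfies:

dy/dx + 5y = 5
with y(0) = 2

General solution: y = 1 + Ce^(-5x)
Applying y(0) = 2: C = 2 - 1 = 1
Particular solution: y = 1 + e^(-5x)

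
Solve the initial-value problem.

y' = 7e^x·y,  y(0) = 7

General solution: y = Ce^(7e^x)
Applying IC y(0) = 7:
Particular solution: y = 7e^(7(e^x - 1))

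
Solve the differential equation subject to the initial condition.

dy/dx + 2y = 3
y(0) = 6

General solution: y = 3/2 + Ce^(-2x)
Applying y(0) = 6: C = 6 - 3/2 = 9/2
Particular solution: y = 3/2 + (9/2)e^(-2x)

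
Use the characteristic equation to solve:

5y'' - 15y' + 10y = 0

Characteristic equation: 5r² - 15r + 10 = 0
Divide by 5: r² - 3r + 2 = 0
Roots: r = 2, 1 (distinct real)
General solution: y = C₁e^(2x) + C₂e^x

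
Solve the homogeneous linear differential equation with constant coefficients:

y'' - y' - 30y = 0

Characteristic equation: r² - r - 30 = 0
Roots: r = 6, -5 (distinct real)
General solution: y = C₁e^(6x) + C₂e^(-5x)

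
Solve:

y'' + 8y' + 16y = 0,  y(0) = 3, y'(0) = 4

General solution: y = (C₁ + C₂x)e^(-4x)
Repeated root r = -4
Applying ICs: C₁ = 3, C₂ = 16
Particular solution: y = (3 + 16x)e^(-4x)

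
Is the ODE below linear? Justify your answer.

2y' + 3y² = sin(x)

No. Nonlinear (y² term)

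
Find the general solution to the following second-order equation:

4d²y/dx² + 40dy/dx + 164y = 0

Characteristic equation: 4r² + 40r + 164 = 0
Divide by 4: r² + 10r + 41 = 0
Roots: r = -5 ± 4i (complex conjugates)
General solution: y = e^(-5x)(C₁cos(4x) + C₂sin(4x))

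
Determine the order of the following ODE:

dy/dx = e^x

The order is 1 (highest derivative is of order 1).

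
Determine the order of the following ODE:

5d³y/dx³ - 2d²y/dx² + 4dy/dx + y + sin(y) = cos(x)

The order is 3 (highest derivative is of order 3).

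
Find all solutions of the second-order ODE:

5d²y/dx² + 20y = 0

Characteristic equation: 5r² + 20 = 0
Divide by 5: r² + 4 = 0
Roots: r = ±2i (complex conjugates)
General solution: y = C₁cos(2x) + C₂sin(2x)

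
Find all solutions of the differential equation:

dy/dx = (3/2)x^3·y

Separating variables and integrating:
ln|y| = 3x^4/8 + C

General solution: y = Ce^(3x^4/8)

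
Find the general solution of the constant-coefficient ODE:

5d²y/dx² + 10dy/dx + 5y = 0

Characteristic equation: 5r² + 10r + 5 = 0
Divide by 5: r² + 2r + 1 = 0
Factored: (r + 1)² = 0
Repeated root: r = -1
General solution: y = (C₁ + C₂x)e^(-x)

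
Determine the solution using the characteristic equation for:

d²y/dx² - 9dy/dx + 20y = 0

Characteristic equation: r² - 9r + 20 = 0
Roots: r = 4, 5 (distinct real)
General solution: y = C₁e^(4x) + C₂e^(5x)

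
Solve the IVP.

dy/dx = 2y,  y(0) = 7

General solution: y = Ce^(2x)
Applying IC y(0) = 7:
Particular solution: y = 7e^(2x)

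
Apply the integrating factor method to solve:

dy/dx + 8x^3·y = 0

Using integrating factor method:

General solution: y = Ce^(-2x^4)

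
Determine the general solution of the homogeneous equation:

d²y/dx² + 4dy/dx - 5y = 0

Characteristic equation: r² + 4r - 5 = 0
Roots: r = 1, -5 (distinct real)
General solution: y = C₁e^x + C₂e^(-5x)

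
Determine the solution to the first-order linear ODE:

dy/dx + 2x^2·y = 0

Using integrating factor method:

General solution: y = Ce^(-2x^3/3)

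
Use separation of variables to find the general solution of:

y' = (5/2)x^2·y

Separating variables and integrating:
ln|y| = 5x^3/6 + C

General solution: y = Ce^(5x^3/6)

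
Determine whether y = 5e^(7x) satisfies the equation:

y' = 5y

Verification:
y = 5e^(7x)
y' = 35e^(7x)
But 5y = 25e^(7x)
y' ≠ 5y — the derivative does not match

No, it is not a solution.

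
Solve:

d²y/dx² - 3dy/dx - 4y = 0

Characteristic equation: r² - 3r - 4 = 0
Roots: r = 4, -1 (distinct real)
General solution: y = C₁e^(4x) + C₂e^(-x)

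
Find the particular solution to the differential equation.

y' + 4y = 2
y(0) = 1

General solution: y = 1/2 + Ce^(-4x)
Applying y(0) = 1: C = 1 - 1/2 = 1/2
Particular solution: y = 1/2 + (1/2)e^(-4x)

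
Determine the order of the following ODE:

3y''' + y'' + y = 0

The order is 3 (highest derivative is of order 3).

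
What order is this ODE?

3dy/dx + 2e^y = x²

The order is 1 (highest derivative is of order 1).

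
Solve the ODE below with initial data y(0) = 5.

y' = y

General solution: y = Ce^x
Applying IC y(0) = 5:
Particular solution: y = 5e^x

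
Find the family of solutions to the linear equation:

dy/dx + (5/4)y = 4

Using integrating factor method:

General solution: y = 16/5 + Ce^(-5x/4)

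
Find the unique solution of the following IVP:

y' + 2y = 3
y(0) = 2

General solution: y = 3/2 + Ce^(-2x)
Applying y(0) = 2: C = 2 - 3/2 = 1/2
Particular solution: y = 3/2 + (1/2)e^(-2x)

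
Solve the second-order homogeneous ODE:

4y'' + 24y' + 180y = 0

Characteristic equation: 4r² + 24r + 180 = 0
Divide by 4: r² + 6r + 45 = 0
Roots: r = -3 ± 6i (complex conjugates)
General solution: y = e^(-3x)(C₁cos(6x) + C₂sin(6x))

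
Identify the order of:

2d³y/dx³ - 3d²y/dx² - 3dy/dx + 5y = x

The order is 3 (highest derivative is of order 3).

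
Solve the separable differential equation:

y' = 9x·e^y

Separating variables and integrating:
-e^(-y) = 9x²/2 + C

General solution: y = -ln(C - 9x²/2)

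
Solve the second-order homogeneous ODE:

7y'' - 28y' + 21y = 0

Characteristic equation: 7r² - 28r + 21 = 0
Divide by 7: r² - 4r + 3 = 0
Roots: r = 1, 3 (distinct real)
General solution: y = C₁e^x + C₂e^(3x)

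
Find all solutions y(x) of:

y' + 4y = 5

Using integrating factor method:

General solution: y = 5/4 + Ce^(-4x)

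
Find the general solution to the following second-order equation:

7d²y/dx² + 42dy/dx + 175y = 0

Characteristic equation: 7r² + 42r + 175 = 0
Divide by 7: r² + 6r + 25 = 0
Roots: r = -3 ± 4i (complex conjugates)
General solution: y = e^(-3x)(C₁cos(4x) + C₂sin(4x))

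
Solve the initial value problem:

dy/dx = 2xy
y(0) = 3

General solution: y = Ce^(x²)
Applying IC y(0) = 3:
Particular solution: y = 3e^(x²)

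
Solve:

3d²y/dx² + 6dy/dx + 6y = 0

Characteristic equation: 3r² + 6r + 6 = 0
Divide by 3: r² + 2r + 2 = 0
Roots: r = -1 ± i (complex conjugates)
General solution: y = e^(-x)(C₁cos(x) + C₂sin(x))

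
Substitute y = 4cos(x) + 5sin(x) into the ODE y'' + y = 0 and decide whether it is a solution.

Verification:
y'' = -4cos(x) - 5sin(x)
y'' + y = 0 ✓

Yes, it is a solution.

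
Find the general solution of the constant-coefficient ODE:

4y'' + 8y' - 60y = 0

Characteristic equation: 4r² + 8r - 60 = 0
Divide by 4: r² + 2r - 15 = 0
Roots: r = 3, -5 (distinct real)
General solution: y = C₁e^(3x) + C₂e^(-5x)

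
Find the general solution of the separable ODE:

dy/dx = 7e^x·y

Separating variables and integrating:
ln|y| = 7e^x + C

General solution: y = Ce^(7e^x)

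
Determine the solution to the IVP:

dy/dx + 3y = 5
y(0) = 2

General solution: y = 5/3 + Ce^(-3x)
Applying y(0) = 2: C = 2 - 5/3 = 1/3
Particular solution: y = 5/3 + (1/3)e^(-3x)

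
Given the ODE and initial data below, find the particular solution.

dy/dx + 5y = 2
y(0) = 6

General solution: y = 2/5 + Ce^(-5x)
Applying y(0) = 6: C = 6 - 2/5 = 28/5
Particular solution: y = 2/5 + (28/5)e^(-5x)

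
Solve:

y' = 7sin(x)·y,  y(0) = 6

General solution: y = Ce^(-7cos(x))
Applying IC y(0) = 6:
Particular solution: y = 6e^(7(1-cos(x)))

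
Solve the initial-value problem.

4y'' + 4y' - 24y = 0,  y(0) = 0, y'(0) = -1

General solution: y = C₁e^(2x) + C₂e^(-3x)
Applying ICs: C₁ = -1/5, C₂ = 1/5
Particular solution: y = -(1/5)e^(2x) + (1/5)e^(-3x)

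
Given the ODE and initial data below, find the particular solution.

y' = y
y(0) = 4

General solution: y = Ce^x
Applying IC y(0) = 4:
Particular solution: y = 4e^x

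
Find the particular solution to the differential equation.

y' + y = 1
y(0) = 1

General solution: y = 1 + Ce^(-x)
Applying y(0) = 1: C = 1 - 1 = 0
Particular solution: y = 1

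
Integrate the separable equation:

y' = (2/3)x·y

Separating variables and integrating:
ln|y| = x^2/3 + C

General solution: y = Ce^(x^2/3)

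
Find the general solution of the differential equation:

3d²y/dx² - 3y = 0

Characteristic equation: 3r² - 3 = 0
Divide by 3: r² - 1 = 0
Roots: r = 1, -1 (distinct real)
General solution: y = C₁e^x + C₂e^(-x)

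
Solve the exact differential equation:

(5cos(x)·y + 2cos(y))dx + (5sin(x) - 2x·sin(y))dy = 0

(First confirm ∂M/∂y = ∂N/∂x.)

Verify exactness: ∂M/∂y = ∂N/∂x ✓
Find F(x,y) such that ∂F/∂x = M, ∂F/∂y = N
Solution: 5sin(x)·y + 2x·cos(y) = C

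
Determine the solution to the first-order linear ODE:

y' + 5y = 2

Using integrating factor method:

General solution: y = 2/5 + Ce^(-5x)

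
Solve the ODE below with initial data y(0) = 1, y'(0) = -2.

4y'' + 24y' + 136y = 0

General solution: y = e^(-3x)(C₁cos(5x) + C₂sin(5x))
Complex roots r = -3 ± 5i
Applying ICs: C₁ = 1, C₂ = 1/5
Particular solution: y = e^(-3x)(cos(5x) + (1/5)sin(5x))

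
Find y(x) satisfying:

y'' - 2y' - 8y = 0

Characteristic equation: r² - 2r - 8 = 0
Roots: r = 4, -2 (distinct real)
General solution: y = C₁e^(4x) + C₂e^(-2x)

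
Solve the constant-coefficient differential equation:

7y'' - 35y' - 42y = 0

Characteristic equation: 7r² - 35r - 42 = 0
Divide by 7: r² - 5r - 6 = 0
Roots: r = 6, -1 (distinct real)
General solution: y = C₁e^(6x) + C₂e^(-x)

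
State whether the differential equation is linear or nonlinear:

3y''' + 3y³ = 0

Nonlinear (y³ term)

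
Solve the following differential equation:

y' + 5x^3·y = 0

Using integrating factor method:

General solution: y = Ce^(-5x^4/4)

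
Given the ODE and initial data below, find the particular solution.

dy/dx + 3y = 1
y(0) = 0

General solution: y = 1/3 + Ce^(-3x)
Applying y(0) = 0: C = 0 - 1/3 = -1/3
Particular solution: y = 1/3 - (1/3)e^(-3x)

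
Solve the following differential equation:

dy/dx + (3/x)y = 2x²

Using integrating factor method:

General solution: y = (1/3)x^3 + Cx^(-3)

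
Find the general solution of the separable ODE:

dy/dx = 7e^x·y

Separating variables and integrating:
ln|y| = 7e^x + C

General solution: y = Ce^(7e^x)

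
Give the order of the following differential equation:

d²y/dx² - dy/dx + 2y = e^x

The order is 2 (highest derivative is of order 2).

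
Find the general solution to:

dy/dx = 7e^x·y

Separating variables and integrating:
ln|y| = 7e^x + C

General solution: y = Ce^(7e^x)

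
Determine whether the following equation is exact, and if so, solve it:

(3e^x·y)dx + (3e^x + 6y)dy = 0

Verify exactness: ∂M/∂y = ∂N/∂x ✓
Find F(x,y) such that ∂F/∂x = M, ∂F/∂y = N
Solution: 3e^x·y + 3y² = C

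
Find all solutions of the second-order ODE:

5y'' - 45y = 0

Characteristic equation: 5r² - 45 = 0
Divide by 5: r² - 9 = 0
Roots: r = 3, -3 (distinct real)
General solution: y = C₁e^(3x) + C₂e^(-3x)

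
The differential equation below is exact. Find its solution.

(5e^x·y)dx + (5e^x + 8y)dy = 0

Verify exactness: ∂M/∂y = ∂N/∂x ✓
Find F(x,y) such that ∂F/∂x = M, ∂F/∂y = N
Solution: 5e^x·y + 4y² = C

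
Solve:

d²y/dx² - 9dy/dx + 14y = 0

Characteristic equation: r² - 9r + 14 = 0
Roots: r = 7, 2 (distinct real)
General solution: y = C₁e^(7x) + C₂e^(2x)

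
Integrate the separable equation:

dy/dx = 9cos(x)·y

Separating variables and integrating:
ln|y| = 9sin(x) + C

General solution: y = Ce^(9sin(x))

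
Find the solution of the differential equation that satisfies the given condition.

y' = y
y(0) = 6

General solution: y = Ce^x
Applying IC y(0) = 6:
Particular solution: y = 6e^x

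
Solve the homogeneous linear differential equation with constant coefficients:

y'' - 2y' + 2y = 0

Characteristic equation: r² - 2r + 2 = 0
Roots: r = 1 ± i (complex conjugates)
General solution: y = e^x(C₁cos(x) + C₂sin(x))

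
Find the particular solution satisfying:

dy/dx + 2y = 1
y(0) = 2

General solution: y = 1/2 + Ce^(-2x)
Applying y(0) = 2: C = 2 - 1/2 = 3/2
Particular solution: y = 1/2 + (3/2)e^(-2x)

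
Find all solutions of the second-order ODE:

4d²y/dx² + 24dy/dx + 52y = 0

Characteristic equation: 4r² + 24r + 52 = 0
Divide by 4: r² + 6r + 13 = 0
Roots: r = -3 ± 2i (complex conjugates)
General solution: y = e^(-3x)(C₁cos(2x) + C₂sin(2x))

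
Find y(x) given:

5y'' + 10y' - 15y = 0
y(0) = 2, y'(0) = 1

General solution: y = C₁e^x + C₂e^(-3x)
Applying ICs: C₁ = 7/4, C₂ = 1/4
Particular solution: y = (7/4)e^x + (1/4)e^(-3x)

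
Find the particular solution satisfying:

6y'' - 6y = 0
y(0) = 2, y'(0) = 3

General solution: y = C₁e^x + C₂e^(-x)
Applying ICs: C₁ = 5/2, C₂ = -1/2
Particular solution: y = (5/2)e^x - (1/2)e^(-x)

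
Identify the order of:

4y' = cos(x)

The order is 1 (highest derivative is of order 1).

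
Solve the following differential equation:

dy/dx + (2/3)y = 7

Using integrating factor method:

General solution: y = 21/2 + Ce^(-2x/3)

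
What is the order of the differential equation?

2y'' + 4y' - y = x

The order is 2 (highest derivative is of order 2).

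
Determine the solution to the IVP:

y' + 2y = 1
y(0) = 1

General solution: y = 1/2 + Ce^(-2x)
Applying y(0) = 1: C = 1 - 1/2 = 1/2
Particular solution: y = 1/2 + (1/2)e^(-2x)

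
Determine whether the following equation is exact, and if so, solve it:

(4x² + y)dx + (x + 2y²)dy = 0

Verify exactness: ∂M/∂y = ∂N/∂x ✓
Find F(x,y) such that ∂F/∂x = M, ∂F/∂y = N
Solution: 4x³/3 + xy + 2y³/3 = C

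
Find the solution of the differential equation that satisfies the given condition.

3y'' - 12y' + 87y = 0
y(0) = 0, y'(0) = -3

General solution: y = e^(2x)(C₁cos(5x) + C₂sin(5x))
Complex roots r = 2 ± 5i
Applying ICs: C₁ = 0, C₂ = -3/5
Particular solution: y = e^(2x)(-(3/5)sin(5x))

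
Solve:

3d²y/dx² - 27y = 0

Characteristic equation: 3r² - 27 = 0
Divide by 3: r² - 9 = 0
Roots: r = 3, -3 (distinct real)
General solution: y = C₁e^(3x) + C₂e^(-3x)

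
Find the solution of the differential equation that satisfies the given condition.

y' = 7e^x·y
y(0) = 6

General solution: y = Ce^(7e^x)
Applying IC y(0) = 6:
Particular solution: y = 6e^(7(e^x - 1))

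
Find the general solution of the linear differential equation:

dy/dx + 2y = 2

Using integrating factor method:

General solution: y = 1 + Ce^(-2x)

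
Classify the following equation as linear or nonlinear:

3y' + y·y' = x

Nonlinear (product y·y')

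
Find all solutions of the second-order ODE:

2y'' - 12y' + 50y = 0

Characteristic equation: 2r² - 12r + 50 = 0
Divide by 2: r² - 6r + 25 = 0
Roots: r = 3 ± 4i (complex conjugates)
General solution: y = e^(3x)(C₁cos(4x) + C₂sin(4x))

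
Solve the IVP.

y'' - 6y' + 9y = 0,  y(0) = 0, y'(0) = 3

General solution: y = (C₁ + C₂x)e^(3x)
Repeated root r = 3
Applying ICs: C₁ = 0, C₂ = 3
Particular solution: y = 3xe^(3x)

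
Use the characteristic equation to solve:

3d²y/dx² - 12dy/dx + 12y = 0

Characteristic equation: 3r² - 12r + 12 = 0
Divide by 3: r² - 4r + 4 = 0
Factored: (r - 2)² = 0
Repeated root: r = 2
General solution: y = (C₁ + C₂x)e^(2x)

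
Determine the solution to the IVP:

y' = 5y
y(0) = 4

General solution: y = Ce^(5x)
Applying IC y(0) = 4:
Particular solution: y = 4e^(5x)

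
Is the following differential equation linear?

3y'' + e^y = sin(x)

No. Nonlinear (e^y is nonlinear in y)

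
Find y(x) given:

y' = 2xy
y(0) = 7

General solution: y = Ce^(x²)
Applying IC y(0) = 7:
Particular solution: y = 7e^(x²)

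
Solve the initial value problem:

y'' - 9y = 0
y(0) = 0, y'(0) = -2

General solution: y = C₁e^(3x) + C₂e^(-3x)
Applying ICs: C₁ = -1/3, C₂ = 1/3
Particular solution: y = -(1/3)e^(3x) + (1/3)e^(-3x)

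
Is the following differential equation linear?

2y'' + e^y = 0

No. Nonlinear (e^y is nonlinear in y)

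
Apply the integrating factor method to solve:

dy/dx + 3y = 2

Using integrating factor method:

General solution: y = 2/3 + Ce^(-3x)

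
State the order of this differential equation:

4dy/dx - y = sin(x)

The order is 1 (highest derivative is of order 1).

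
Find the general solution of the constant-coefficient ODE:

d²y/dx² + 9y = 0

Characteristic equation: r² + 9 = 0
Roots: r = ±3i (complex conjugates)
General solution: y = C₁cos(3x) + C₂sin(3x)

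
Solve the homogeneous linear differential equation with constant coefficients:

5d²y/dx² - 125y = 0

Characteristic equation: 5r² - 125 = 0
Divide by 5: r² - 25 = 0
Roots: r = 5, -5 (distinct real)
General solution: y = C₁e^(5x) + C₂e^(-5x)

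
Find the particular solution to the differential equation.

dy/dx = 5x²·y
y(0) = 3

General solution: y = Ce^(5x³/3)
Applying IC y(0) = 3:
Particular solution: y = 3e^(5x³/3)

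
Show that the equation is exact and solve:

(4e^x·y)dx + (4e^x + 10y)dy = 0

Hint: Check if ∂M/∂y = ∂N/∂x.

Verify exactness: ∂M/∂y = ∂N/∂x ✓
Find F(x,y) such that ∂F/∂x = M, ∂F/∂y = N
Solution: 4e^x·y + 5y² = C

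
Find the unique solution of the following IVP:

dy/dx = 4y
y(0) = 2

General solution: y = Ce^(4x)
Applying IC y(0) = 2:
Particular solution: y = 2e^(4x)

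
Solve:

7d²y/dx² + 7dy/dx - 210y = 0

Characteristic equation: 7r² + 7r - 210 = 0
Divide by 7: r² + r - 30 = 0
Roots: r = 5, -6 (distinct real)
General solution: y = C₁e^(5x) + C₂e^(-6x)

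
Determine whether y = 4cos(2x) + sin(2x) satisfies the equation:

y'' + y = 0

Verification:
y'' = -16cos(2x) - 4sin(2x)
y'' + y ≠ 0 (frequency mismatch: got 4 instead of 1)

No, it is not a solution.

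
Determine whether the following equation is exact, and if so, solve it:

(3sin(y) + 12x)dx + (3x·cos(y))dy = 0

Verify exactness: ∂M/∂y = ∂N/∂x ✓
Find F(x,y) such that ∂F/∂x = M, ∂F/∂y = N
Solution: 3x·sin(y) + 6x² = C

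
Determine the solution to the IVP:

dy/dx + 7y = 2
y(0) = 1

General solution: y = 2/7 + Ce^(-7x)
Applying y(0) = 1: C = 1 - 2/7 = 5/7
Particular solution: y = 2/7 + (5/7)e^(-7x)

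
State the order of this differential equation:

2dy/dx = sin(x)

The order is 1 (highest derivative is of order 1).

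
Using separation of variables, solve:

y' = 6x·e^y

Separating variables and integrating:
-e^(-y) = 3x² + C

General solution: y = -ln(C - 3x²)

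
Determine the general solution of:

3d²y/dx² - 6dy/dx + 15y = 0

Characteristic equation: 3r² - 6r + 15 = 0
Divide by 3: r² - 2r + 5 = 0
Roots: r = 1 ± 2i (complex conjugates)
General solution: y = e^x(C₁cos(2x) + C₂sin(2x))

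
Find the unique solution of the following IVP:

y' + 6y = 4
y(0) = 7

General solution: y = 2/3 + Ce^(-6x)
Applying y(0) = 7: C = 7 - 2/3 = 19/3
Particular solution: y = 2/3 + (19/3)e^(-6x)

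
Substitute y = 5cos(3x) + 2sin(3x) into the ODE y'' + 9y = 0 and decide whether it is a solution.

Verification:
y'' = -45cos(3x) - 18sin(3x)
y'' + 9y = 0 ✓

Yes, it is a solution.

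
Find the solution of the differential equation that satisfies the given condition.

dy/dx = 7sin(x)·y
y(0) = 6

General solution: y = Ce^(-7cos(x))
Applying IC y(0) = 6:
Particular solution: y = 6e^(7(1-cos(x)))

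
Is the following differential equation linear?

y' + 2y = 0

Yes. Linear (y and its derivatives appear to the first power only, no products of y terms)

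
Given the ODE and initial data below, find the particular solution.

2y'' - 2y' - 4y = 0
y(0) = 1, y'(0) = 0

General solution: y = C₁e^(2x) + C₂e^(-x)
Applying ICs: C₁ = 1/3, C₂ = 2/3
Particular solution: y = (1/3)e^(2x) + (2/3)e^(-x)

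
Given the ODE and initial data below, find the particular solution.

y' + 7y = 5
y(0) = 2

General solution: y = 5/7 + Ce^(-7x)
Applying y(0) = 2: C = 2 - 5/7 = 9/7
Particular solution: y = 5/7 + (9/7)e^(-7x)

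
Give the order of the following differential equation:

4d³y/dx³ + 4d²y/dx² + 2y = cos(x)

The order is 3 (highest derivative is of order 3).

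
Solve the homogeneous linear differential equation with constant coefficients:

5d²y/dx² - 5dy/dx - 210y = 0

Characteristic equation: 5r² - 5r - 210 = 0
Divide by 5: r² - r - 42 = 0
Roots: r = 7, -6 (distinct real)
General solution: y = C₁e^(7x) + C₂e^(-6x)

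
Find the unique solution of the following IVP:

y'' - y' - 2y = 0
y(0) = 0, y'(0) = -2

General solution: y = C₁e^(2x) + C₂e^(-x)
Applying ICs: C₁ = -2/3, C₂ = 2/3
Particular solution: y = -(2/3)e^(2x) + (2/3)e^(-x)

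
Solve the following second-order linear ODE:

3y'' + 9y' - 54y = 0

Characteristic equation: 3r² + 9r - 54 = 0
Divide by 3: r² + 3r - 18 = 0
Roots: r = 3, -6 (distinct real)
General solution: y = C₁e^(3x) + C₂e^(-6x)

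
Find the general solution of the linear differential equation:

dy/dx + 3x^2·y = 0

Using integrating factor method:

General solution: y = Ce^(-x^3)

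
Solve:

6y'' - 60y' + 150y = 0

Characteristic equation: 6r² - 60r + 150 = 0
Divide by 6: r² - 10r + 25 = 0
Factored: (r - 5)² = 0
Repeated root: r = 5
General solution: y = (C₁ + C₂x)e^(5x)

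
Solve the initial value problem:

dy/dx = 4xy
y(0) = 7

General solution: y = Ce^(2x²)
Applying IC y(0) = 7:
Particular solution: y = 7e^(2x²)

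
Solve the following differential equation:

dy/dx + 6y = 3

Using integrating factor method:

General solution: y = 1/2 + Ce^(-6x)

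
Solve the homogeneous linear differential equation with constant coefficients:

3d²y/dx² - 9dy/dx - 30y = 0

Characteristic equation: 3r² - 9r - 30 = 0
Divide by 3: r² - 3r - 10 = 0
Roots: r = 5, -2 (distinct real)
General solution: y = C₁e^(5x) + C₂e^(-2x)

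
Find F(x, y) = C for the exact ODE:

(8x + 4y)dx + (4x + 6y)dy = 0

Verify exactness: ∂M/∂y = ∂N/∂x ✓
Find F(x,y) such that ∂F/∂x = M, ∂F/∂y = N
Solution: 4x² + 4xy + 3y² = C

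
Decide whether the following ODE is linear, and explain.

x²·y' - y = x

Linear (y and its derivatives appear to the first power only, no products of y terms)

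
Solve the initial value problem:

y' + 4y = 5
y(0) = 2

General solution: y = 5/4 + Ce^(-4x)
Applying y(0) = 2: C = 2 - 5/4 = 3/4
Particular solution: y = 5/4 + (3/4)e^(-4x)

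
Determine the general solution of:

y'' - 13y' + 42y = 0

Characteristic equation: r² - 13r + 42 = 0
Roots: r = 7, 6 (distinct real)
General solution: y = C₁e^(7x) + C₂e^(6x)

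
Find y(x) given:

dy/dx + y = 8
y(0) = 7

General solution: y = 8 + Ce^(-x)
Applying y(0) = 7: C = 7 - 8 = -1
Particular solution: y = 8 - e^(-x)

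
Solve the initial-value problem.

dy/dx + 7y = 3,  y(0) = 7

General solution: y = 3/7 + Ce^(-7x)
Applying y(0) = 7: C = 7 - 3/7 = 46/7
Particular solution: y = 3/7 + (46/7)e^(-7x)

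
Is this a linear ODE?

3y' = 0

Yes. Linear (y and its derivatives appear to the first power only, no products of y terms)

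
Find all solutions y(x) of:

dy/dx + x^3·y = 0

Using integrating factor method:

General solution: y = Ce^(-x^4/4)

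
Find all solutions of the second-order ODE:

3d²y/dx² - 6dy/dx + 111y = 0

Characteristic equation: 3r² - 6r + 111 = 0
Divide by 3: r² - 2r + 37 = 0
Roots: r = 1 ± 6i (complex conjugates)
General solution: y = e^x(C₁cos(6x) + C₂sin(6x))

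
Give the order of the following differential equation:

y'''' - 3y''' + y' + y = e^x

The order is 4 (highest derivative is of order 4).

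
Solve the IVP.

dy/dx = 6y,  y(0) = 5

General solution: y = Ce^(6x)
Applying IC y(0) = 5:
Particular solution: y = 5e^(6x)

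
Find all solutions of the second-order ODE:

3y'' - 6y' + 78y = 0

Characteristic equation: 3r² - 6r + 78 = 0
Divide by 3: r² - 2r + 26 = 0
Roots: r = 1 ± 5i (complex conjugates)
General solution: y = e^x(C₁cos(5x) + C₂sin(5x))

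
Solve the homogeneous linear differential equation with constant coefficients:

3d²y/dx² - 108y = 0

Characteristic equation: 3r² - 108 = 0
Divide by 3: r² - 36 = 0
Roots: r = 6, -6 (distinct real)
General solution: y = C₁e^(6x) + C₂e^(-6x)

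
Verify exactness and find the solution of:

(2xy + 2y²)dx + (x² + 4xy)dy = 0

Verify exactness: ∂M/∂y = ∂N/∂x ✓
Find F(x,y) such that ∂F/∂x = M, ∂F/∂y = N
Solution: x²y + 2xy² = C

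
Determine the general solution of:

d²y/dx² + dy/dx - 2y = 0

Characteristic equation: r² + r - 2 = 0
Roots: r = 1, -2 (distinct real)
General solution: y = C₁e^x + C₂e^(-2x)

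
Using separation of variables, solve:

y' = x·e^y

Separating variables and integrating:
-e^(-y) = x²/2 + C

General solution: y = -ln(C - x²/2)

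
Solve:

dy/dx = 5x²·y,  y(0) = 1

General solution: y = Ce^(5x³/3)
Applying IC y(0) = 1:
Particular solution: y = e^(5x³/3)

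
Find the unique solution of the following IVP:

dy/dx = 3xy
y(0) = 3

General solution: y = Ce^(3x²/2)
Applying IC y(0) = 3:
Particular solution: y = 3e^(3x²/2)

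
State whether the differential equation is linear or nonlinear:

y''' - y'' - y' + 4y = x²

Linear (y and its derivatives appear to the first power only, no products of y terms)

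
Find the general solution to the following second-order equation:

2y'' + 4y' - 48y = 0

Characteristic equation: 2r² + 4r - 48 = 0
Divide by 2: r² + 2r - 24 = 0
Roots: r = 4, -6 (distinct real)
General solution: y = C₁e^(4x) + C₂e^(-6x)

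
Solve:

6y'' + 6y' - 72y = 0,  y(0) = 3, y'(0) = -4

General solution: y = C₁e^(3x) + C₂e^(-4x)
Applying ICs: C₁ = 8/7, C₂ = 13/7
Particular solution: y = (8/7)e^(3x) + (13/7)e^(-4x)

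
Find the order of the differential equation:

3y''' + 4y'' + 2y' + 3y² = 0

The order is 3 (highest derivative is of order 3).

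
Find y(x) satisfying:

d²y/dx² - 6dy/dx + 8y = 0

Characteristic equation: r² - 6r + 8 = 0
Roots: r = 2, 4 (distinct real)
General solution: y = C₁e^(2x) + C₂e^(4x)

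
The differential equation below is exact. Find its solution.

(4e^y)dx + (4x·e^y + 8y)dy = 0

Verify exactness: ∂M/∂y = ∂N/∂x ✓
Find F(x,y) such that ∂F/∂x = M, ∂F/∂y = N
Solution: 4x·e^y + 4y² = C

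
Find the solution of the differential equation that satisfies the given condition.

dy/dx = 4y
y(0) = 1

General solution: y = Ce^(4x)
Applying IC y(0) = 1:
Particular solution: y = e^(4x)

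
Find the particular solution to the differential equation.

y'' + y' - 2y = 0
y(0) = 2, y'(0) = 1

General solution: y = C₁e^x + C₂e^(-2x)
Applying ICs: C₁ = 5/3, C₂ = 1/3
Particular solution: y = (5/3)e^x + (1/3)e^(-2x)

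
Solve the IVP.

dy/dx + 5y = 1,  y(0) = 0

General solution: y = 1/5 + Ce^(-5x)
Applying y(0) = 0: C = 0 - 1/5 = -1/5
Particular solution: y = 1/5 - (1/5)e^(-5x)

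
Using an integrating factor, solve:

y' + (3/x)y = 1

Using integrating factor method:

General solution: y = (1/4)x + Cx^(-3)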